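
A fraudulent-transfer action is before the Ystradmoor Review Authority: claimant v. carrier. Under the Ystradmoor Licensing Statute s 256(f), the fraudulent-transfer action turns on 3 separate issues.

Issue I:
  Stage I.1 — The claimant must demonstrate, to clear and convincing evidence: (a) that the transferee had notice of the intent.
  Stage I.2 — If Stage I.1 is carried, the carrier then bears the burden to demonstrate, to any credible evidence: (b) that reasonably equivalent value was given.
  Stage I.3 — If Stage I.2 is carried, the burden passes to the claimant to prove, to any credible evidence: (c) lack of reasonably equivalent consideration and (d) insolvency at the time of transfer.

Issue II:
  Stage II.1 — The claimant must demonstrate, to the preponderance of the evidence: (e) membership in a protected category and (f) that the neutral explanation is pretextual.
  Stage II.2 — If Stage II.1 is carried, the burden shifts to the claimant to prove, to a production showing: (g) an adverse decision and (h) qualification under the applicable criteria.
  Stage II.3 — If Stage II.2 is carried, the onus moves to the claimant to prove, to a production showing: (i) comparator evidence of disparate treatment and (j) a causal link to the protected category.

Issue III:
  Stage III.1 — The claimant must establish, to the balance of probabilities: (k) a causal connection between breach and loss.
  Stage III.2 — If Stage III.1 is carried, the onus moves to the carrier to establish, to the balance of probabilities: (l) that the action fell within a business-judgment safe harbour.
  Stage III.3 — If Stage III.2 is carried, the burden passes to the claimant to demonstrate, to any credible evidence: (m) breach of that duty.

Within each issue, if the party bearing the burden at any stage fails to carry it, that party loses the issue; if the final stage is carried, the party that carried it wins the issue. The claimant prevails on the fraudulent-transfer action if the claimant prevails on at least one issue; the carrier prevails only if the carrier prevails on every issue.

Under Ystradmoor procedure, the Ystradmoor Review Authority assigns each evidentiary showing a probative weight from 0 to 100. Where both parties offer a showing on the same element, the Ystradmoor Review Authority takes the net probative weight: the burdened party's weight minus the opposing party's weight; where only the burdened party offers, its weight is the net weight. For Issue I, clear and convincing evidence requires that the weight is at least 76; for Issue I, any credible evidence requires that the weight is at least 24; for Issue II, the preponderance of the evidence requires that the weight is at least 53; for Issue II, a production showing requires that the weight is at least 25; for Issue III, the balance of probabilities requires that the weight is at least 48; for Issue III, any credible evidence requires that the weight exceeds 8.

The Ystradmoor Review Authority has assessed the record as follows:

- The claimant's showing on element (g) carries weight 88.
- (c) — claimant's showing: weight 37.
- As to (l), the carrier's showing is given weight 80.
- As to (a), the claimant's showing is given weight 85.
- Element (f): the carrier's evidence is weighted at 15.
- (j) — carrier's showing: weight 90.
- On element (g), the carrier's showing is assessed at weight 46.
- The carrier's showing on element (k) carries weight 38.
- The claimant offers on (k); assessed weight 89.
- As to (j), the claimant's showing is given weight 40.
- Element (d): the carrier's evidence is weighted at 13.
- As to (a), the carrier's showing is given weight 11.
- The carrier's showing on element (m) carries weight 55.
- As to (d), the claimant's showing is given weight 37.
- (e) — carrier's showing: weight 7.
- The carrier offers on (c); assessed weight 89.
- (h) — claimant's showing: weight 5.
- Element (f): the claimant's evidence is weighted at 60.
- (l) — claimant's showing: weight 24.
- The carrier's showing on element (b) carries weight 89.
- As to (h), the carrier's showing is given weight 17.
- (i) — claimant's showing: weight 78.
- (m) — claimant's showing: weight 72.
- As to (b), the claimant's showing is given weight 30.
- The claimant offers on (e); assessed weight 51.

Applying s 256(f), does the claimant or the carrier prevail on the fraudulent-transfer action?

claimant

— Issue I —
Stage I.1 — burden on claimant; standard: clear and convincing evidence (weight is at least 76).
    (a): 85 − 11 = 74 < 76 [not met]
  The claimant does not carry Stage I.1.
The analysis ends at Stage I.1; the carrier prevails on this issue.
— Issue II —
At Stage II.1 the claimant must meet the preponderance of the evidence (weight is at least 53): on (e) the weight is 51 less the opposing 7 gives net 44, which does not reach 53, so (e) does not meet the standard; on (f) the weight is 60 less the opposing 15 gives net 45, < 53, so (f) does not meet the standard.
  The claimant does not carry Stage II.1.
So the carrier prevails on this issue.
— Issue III —
Stage III.1 — burden on claimant; standard: the balance of probabilities (weight is at least 48).
    (k): 89 − 38 = 51 ≥ 48 [met]
  The claimant carries Stage III.1; the carrier now bears the burden.
Stage III.2 — burden on carrier; standard: the balance of probabilities (weight is at least 48).
    (l): 80 − 24 = 56 ≥ 48 [met]
  Stage III.2 is satisfied; the onus moves to the claimant.
Stage III.3 — burden on claimant; standard: any credible evidence (weight exceeds 8).
    (m): 72 − 55 = 17 > 8 [met]
  All elements met at the final stage.
All stages carried — the claimant prevails on this issue.
Per-issue: Issue I → carrier; Issue II → carrier; Issue III → claimant. The claimant must prevail on at least one issue; overall, the claimant prevails.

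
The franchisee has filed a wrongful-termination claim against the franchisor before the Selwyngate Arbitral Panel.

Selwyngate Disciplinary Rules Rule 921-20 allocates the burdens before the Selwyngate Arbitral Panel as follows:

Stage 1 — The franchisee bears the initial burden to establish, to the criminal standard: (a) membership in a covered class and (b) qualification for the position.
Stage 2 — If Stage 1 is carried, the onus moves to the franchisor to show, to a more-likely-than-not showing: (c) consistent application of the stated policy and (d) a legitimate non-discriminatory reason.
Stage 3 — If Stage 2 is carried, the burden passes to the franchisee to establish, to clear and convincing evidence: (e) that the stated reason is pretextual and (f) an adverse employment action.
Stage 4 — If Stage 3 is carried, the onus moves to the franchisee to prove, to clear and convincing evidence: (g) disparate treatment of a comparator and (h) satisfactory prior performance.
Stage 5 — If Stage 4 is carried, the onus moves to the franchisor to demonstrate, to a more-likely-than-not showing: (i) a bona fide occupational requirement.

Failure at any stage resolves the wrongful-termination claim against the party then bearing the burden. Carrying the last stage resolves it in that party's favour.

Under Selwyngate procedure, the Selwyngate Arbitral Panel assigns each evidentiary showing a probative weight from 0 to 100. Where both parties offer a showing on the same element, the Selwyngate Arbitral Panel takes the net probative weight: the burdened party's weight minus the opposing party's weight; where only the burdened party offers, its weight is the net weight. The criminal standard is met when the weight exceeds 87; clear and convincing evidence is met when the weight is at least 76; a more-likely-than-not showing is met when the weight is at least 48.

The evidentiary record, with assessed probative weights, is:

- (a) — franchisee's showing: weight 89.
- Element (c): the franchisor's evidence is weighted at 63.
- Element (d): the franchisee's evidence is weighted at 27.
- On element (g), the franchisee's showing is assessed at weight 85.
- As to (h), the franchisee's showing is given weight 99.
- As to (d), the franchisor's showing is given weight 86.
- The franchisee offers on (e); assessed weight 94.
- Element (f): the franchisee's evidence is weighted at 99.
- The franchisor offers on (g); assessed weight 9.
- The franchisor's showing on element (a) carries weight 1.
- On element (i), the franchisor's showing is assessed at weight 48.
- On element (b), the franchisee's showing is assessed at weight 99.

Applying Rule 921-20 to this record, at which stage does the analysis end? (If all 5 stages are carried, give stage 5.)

stage 5

Stage 1 (franchisee, the criminal standard, weight exceeds 87): (a) net 89−1=88 > 87 — meets; (b) 99 > 87 — meets.
  The franchisee carries Stage 1; the franchisor now bears the burden.
Stage 2 (franchisor, a more-likely-than-not showing, weight is at least 48): (c) 63 ≥ 48 — meets; (d) net 86−27=59 ≥ 48 — meets.
  Stage 2 is satisfied; the onus moves to the franchisee.
Stage 3 (franchisee, clear and convincing evidence, weight is at least 76): (e) 94 ≥ 76 — meets; (f) 99 ≥ 76 — meets.
  Stage 3 is satisfied; the franchisee continues to bear the burden.
Stage 4 (franchisee, clear and convincing evidence, weight is at least 76): (g) net 85−9=76 ≥ 76 — meets; (h) 99 ≥ 76 — meets.
  Stage 4 carried; the burden shifts to the franchisor.
Stage 5 (franchisor, a more-likely-than-not showing, weight is at least 48): (i) 48 ≥ 48 — meets.
  All elements met at the final stage.
Every stage carried; the franchisor prevails.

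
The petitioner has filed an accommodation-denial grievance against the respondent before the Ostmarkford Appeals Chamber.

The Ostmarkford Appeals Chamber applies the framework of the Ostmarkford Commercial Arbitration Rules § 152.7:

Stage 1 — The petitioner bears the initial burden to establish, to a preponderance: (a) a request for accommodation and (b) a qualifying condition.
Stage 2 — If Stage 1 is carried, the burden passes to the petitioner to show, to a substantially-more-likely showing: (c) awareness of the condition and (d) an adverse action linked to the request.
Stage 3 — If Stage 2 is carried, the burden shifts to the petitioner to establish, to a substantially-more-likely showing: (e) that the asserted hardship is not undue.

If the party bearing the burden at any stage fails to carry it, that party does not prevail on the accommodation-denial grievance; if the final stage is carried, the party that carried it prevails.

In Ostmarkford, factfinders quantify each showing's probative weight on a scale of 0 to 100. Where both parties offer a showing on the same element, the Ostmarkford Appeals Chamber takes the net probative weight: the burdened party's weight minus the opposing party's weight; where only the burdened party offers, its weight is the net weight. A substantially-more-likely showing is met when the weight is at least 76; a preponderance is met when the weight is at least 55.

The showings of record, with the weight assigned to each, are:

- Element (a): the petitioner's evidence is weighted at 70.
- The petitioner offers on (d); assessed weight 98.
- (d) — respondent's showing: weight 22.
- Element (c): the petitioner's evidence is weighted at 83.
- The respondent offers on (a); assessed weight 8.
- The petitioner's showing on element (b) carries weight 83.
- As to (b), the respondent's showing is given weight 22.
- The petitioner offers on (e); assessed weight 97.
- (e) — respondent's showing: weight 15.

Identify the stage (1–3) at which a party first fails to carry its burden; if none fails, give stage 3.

At Stage 1 the petitioner must meet a preponderance (weight is at least 55): on (a) the weight is 70 less the opposing 8 gives net 62, ≥ 55, so (a) meets the standard; on (b) the weight is 83 less the opposing 22 gives net 61, which does reach 55, so (b) meets the standard.
  Stage 1 is satisfied; the petitioner continues to bear the burden.
At Stage 2 the petitioner must meet a substantially-more-likely showing (weight is at least 76): on (c) the weight is 83, which does reach 76, so (c) meets the standard; on (d) the weight is 98 less the opposing 22 gives net 76, ≥ 76, so (d) meets the standard.
  Stage 2 is satisfied; the petitioner continues to bear the burden.
At Stage 3 the petitioner must meet a substantially-more-likely showing (weight is at least 76): on (e) the weight is 97 less the opposing 15 gives net 82, ≥ 76, so (e) meets the standard.
  The petitioner carries the last stage.
With every stage satisfied, the petitioner prevails.

stage 3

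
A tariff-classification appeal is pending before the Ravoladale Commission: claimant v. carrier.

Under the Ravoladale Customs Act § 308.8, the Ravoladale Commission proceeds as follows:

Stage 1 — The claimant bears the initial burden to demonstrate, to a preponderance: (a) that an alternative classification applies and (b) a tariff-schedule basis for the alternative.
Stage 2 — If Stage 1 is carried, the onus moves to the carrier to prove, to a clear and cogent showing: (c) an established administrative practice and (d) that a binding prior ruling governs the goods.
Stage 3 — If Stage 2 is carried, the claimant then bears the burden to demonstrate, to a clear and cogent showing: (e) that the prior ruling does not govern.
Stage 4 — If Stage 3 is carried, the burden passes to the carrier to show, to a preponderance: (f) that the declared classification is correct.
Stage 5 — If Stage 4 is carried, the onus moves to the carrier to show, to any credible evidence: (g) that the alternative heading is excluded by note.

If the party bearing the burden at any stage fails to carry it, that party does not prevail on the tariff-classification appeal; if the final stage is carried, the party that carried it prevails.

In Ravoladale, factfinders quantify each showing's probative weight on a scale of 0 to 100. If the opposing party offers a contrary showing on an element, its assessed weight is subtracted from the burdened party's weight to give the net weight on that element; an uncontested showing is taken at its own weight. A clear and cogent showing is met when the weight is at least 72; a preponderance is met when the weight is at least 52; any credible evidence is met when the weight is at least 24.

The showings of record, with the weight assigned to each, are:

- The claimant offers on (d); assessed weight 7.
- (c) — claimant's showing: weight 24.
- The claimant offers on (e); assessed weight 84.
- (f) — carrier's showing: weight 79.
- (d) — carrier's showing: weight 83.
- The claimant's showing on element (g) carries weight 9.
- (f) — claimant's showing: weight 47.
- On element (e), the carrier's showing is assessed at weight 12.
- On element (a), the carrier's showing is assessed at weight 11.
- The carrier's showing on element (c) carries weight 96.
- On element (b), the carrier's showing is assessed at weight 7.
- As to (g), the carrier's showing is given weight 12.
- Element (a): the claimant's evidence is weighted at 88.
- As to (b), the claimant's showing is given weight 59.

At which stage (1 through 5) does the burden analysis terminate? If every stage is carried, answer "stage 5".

At Stage 1 the claimant must meet a preponderance (weight is at least 52): on (a) the weight is 88 less the opposing 11 gives net 77, which does reach 52, so (a) meets the standard; on (b) the weight is 59 less the opposing 7 gives net 52, which does reach 52, so (b) meets the standard.
  Stage 1 is satisfied; the onus moves to the carrier.
At Stage 2 the carrier must meet a clear and cogent showing (weight is at least 72): on (c) the weight is 96 less the opposing 24 gives net 72, which does reach 72, so (c) meets the standard; on (d) the weight is 83 less the opposing 7 gives net 76, ≥ 72, so (d) meets the standard.
  All elements met. The burden passes to the claimant.
At Stage 3 the claimant must meet a clear and cogent showing (weight is at least 72): on (e) the weight is 84 less the opposing 12 gives net 72, which does reach 72, so (e) meets the standard.
  All elements met. The burden passes to the carrier.
At Stage 4 the carrier must meet a preponderance (weight is at least 52): on (f) the weight is 79 less the opposing 47 gives net 32, < 52, so (f) does not meet the standard.
  Not every element is met, so the carrier fails to carry Stage 4.
So the claimant prevails.

stage 4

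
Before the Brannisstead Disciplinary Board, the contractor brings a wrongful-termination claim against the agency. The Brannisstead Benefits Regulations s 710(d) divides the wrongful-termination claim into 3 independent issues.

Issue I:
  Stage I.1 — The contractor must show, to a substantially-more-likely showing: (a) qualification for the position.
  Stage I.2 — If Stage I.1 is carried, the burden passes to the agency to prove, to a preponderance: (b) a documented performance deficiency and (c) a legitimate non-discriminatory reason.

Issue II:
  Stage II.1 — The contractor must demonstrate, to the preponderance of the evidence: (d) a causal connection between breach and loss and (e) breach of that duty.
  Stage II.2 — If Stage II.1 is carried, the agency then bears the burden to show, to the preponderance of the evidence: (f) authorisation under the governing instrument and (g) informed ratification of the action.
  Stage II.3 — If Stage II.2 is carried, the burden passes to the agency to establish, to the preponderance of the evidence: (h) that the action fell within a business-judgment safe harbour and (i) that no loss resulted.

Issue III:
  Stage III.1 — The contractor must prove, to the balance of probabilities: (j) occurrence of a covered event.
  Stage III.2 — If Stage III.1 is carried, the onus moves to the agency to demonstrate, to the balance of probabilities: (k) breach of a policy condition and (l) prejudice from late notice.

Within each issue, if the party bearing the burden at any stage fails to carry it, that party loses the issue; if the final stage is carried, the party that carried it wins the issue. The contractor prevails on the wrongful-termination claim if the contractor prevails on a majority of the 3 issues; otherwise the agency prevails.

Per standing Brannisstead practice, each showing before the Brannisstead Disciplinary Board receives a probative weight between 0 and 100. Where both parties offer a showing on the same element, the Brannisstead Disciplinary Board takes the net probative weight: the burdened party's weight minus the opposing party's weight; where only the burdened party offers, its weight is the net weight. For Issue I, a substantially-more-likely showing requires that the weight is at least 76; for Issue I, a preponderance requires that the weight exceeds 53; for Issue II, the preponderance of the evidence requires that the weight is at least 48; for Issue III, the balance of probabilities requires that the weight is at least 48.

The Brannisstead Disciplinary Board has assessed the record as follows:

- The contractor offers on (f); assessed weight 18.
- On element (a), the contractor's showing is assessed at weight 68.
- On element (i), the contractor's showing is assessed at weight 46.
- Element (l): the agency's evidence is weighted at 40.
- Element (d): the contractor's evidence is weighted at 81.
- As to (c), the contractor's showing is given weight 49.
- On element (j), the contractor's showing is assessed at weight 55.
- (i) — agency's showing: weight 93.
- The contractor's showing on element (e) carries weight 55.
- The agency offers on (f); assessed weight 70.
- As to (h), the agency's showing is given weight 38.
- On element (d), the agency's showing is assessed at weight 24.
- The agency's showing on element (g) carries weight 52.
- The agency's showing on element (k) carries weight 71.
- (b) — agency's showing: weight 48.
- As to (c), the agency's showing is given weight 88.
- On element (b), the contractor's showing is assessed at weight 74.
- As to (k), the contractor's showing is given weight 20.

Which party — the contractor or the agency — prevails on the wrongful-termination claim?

— Issue I —
Stage I.1 (contractor, a substantially-more-likely showing, weight is at least 76): (a) 68 < 76 — fails.
  Not every element is met, so the contractor fails to carry Stage I.1.
So the agency prevails on this issue.
— Issue II —
At Stage II.1 the contractor must meet the preponderance of the evidence (weight is at least 48): on (d) the weight is 81 less the opposing 24 gives net 57, which does reach 48, so (d) meets the standard; on (e) the weight is 55, which does reach 48, so (e) meets the standard.
  The contractor carries Stage II.1; the agency now bears the burden.
At Stage II.2 the agency must meet the preponderance of the evidence (weight is at least 48): on (f) the weight is 70 less the opposing 18 gives net 52, ≥ 48, so (f) meets the standard; on (g) the weight is 52, which does reach 48, so (g) meets the standard.
  Stage II.2 is satisfied; the agency continues to bear the burden.
At Stage II.3 the agency must meet the preponderance of the evidence (weight is at least 48): on (h) the weight is 38, < 48, so (h) does not meet the standard; on (i) the weight is 93 less the opposing 46 gives net 47, which does not reach 48, so (i) does not meet the standard.
  Not every element is met, so the agency fails to carry Stage II.3.
The contractor prevails on this issue.
— Issue III —
Stage III.1 (contractor, the balance of probabilities, weight is at least 48): (j) 55 ≥ 48 — meets.
  All elements met. The burden passes to the agency.
Stage III.2 (agency, the balance of probabilities, weight is at least 48): (k) net 71−20=51 ≥ 48 — meets; (l) 40 < 48 — fails.
  The agency does not carry Stage III.2.
The contractor prevails on this issue.
Per-issue: Issue I → agency; Issue II → contractor; Issue III → contractor. The contractor must prevail on a majority of issues; overall, the contractor prevails.

contractor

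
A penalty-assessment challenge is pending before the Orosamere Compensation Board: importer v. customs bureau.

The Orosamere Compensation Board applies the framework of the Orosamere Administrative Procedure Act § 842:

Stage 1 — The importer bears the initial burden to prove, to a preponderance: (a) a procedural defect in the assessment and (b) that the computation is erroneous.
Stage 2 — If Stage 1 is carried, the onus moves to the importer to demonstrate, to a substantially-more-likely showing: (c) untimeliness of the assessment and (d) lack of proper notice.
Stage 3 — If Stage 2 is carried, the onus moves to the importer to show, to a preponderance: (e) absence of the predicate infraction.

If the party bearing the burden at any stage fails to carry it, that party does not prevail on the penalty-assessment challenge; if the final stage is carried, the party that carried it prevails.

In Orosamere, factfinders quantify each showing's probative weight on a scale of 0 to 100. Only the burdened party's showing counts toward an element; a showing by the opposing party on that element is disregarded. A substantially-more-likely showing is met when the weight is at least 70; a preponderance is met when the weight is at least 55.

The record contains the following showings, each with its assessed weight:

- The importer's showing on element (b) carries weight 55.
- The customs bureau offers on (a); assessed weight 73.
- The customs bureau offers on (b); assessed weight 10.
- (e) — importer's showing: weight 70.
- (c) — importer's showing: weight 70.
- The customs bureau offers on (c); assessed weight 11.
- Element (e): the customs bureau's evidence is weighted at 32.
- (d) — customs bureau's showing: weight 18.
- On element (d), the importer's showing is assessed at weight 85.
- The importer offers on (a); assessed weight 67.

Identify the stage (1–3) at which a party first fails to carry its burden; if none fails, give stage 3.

stage 3

Stage 1 — burden on importer; standard: a preponderance (weight is at least 55).
    (a): 67 (customs bureau's 73 disregarded) ≥ 55 [met]
    (b): 55 (customs bureau's 10 disregarded) ≥ 55 [met]
  Stage 1 carried; the burden remains with the importer.
Stage 2 — burden on importer; standard: a substantially-more-likely showing (weight is at least 70).
    (c): 70 (customs bureau's 11 disregarded) ≥ 70 [met]
    (d): 85 (customs bureau's 18 disregarded) ≥ 70 [met]
  Stage 2 carried; the burden remains with the importer.
Stage 3 — burden on importer; standard: a preponderance (weight is at least 55).
    (e): 70 (customs bureau's 32 disregarded) ≥ 55 [met]
  Stage 3 carried; the final stage is satisfied.
All stages carried — the importer prevails.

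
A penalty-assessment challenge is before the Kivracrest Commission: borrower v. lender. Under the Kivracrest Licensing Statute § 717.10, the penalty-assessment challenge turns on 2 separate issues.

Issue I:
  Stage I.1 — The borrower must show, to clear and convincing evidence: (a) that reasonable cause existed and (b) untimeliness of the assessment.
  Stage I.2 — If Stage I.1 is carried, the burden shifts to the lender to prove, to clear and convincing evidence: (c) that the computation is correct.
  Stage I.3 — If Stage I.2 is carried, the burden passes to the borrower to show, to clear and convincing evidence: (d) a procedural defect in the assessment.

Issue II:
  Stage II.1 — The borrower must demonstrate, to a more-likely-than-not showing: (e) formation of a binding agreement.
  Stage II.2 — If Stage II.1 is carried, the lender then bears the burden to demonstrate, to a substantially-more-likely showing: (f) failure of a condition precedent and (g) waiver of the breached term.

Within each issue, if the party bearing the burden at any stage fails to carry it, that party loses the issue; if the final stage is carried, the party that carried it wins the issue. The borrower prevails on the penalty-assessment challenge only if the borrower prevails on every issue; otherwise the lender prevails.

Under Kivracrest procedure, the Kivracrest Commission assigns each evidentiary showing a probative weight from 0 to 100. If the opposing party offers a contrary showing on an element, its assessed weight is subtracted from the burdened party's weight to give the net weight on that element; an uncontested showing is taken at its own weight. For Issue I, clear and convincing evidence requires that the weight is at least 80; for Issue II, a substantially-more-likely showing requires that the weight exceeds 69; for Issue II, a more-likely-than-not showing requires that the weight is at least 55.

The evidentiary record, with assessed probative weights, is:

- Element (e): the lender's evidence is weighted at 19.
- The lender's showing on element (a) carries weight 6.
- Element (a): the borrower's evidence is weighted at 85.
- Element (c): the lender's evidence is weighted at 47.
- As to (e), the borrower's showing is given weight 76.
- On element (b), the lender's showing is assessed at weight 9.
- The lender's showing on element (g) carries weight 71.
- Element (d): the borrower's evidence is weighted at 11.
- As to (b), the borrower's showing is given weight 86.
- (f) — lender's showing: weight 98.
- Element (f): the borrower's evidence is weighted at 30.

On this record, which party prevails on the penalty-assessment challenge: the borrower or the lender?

— Issue I —
Stage I.1 — burden on borrower; standard: clear and convincing evidence (weight is at least 80).
    (a): 85 − 6 = 79 < 80 [not met]
    (b): 86 − 9 = 77 < 80 [not met]
  The borrower does not carry Stage I.1.
The analysis ends at Stage I.1; the lender prevails on this issue.
— Issue II —
Stage II.1 — burden on borrower; standard: a more-likely-than-not showing (weight is at least 55).
    (e): 76 − 19 = 57 ≥ 55 [met]
  Stage II.1 is satisfied; the onus moves to the lender.
Stage II.2 — burden on lender; standard: a substantially-more-likely showing (weight exceeds 69).
    (f): 98 − 30 = 68 ≤ 69 [not met]
    (g): 71 > 69 [met]
  Not every element is met, so the lender fails to carry Stage II.2.
The analysis ends at Stage II.2; the borrower prevails on this issue.
Per-issue: Issue I → lender; Issue II → borrower. The borrower must prevail on every issue; overall, the lender prevails.

lender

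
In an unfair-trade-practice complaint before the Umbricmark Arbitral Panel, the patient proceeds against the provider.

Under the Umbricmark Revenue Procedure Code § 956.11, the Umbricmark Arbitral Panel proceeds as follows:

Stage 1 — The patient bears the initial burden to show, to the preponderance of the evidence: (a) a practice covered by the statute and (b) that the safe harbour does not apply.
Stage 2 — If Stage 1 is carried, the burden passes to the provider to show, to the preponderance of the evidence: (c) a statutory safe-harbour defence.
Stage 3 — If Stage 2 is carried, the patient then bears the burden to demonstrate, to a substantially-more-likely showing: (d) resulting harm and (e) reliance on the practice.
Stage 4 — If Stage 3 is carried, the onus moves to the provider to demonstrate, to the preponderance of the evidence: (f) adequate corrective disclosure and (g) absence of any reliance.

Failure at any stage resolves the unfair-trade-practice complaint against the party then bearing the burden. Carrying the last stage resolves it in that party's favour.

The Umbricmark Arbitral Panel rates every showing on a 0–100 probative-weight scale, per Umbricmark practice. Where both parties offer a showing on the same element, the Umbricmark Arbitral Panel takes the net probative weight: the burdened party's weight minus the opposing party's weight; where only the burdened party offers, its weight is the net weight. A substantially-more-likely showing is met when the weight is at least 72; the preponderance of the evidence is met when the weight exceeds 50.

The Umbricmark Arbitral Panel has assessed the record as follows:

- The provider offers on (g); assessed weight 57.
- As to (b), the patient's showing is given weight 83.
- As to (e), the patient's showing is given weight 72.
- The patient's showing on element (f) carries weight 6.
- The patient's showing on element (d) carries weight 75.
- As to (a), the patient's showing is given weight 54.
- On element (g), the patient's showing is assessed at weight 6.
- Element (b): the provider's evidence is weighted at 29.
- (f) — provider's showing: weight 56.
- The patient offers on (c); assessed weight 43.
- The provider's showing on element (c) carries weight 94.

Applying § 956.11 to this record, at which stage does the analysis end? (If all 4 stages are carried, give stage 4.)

stage 4

Stage 1 — burden on patient; standard: the preponderance of the evidence (weight exceeds 50).
    (a): 54 > 50 [met]
    (b): 83 − 29 = 54 > 50 [met]
  Stage 1 is satisfied; the onus moves to the provider.
Stage 2 — burden on provider; standard: the preponderance of the evidence (weight exceeds 50).
    (c): 94 − 43 = 51 > 50 [met]
  Stage 2 is satisfied; the onus moves to the patient.
Stage 3 — burden on patient; standard: a substantially-more-likely showing (weight is at least 72).
    (d): 75 ≥ 72 [met]
    (e): 72 ≥ 72 [met]
  Stage 3 is satisfied; the onus moves to the provider.
Stage 4 — burden on provider; standard: the preponderance of the evidence (weight exceeds 50).
    (f): 56 − 6 = 50 ≤ 50 [not met]
    (g): 57 − 6 = 51 > 50 [met]
  Stage 4 not carried; the provider fails its burden.
The patient prevails.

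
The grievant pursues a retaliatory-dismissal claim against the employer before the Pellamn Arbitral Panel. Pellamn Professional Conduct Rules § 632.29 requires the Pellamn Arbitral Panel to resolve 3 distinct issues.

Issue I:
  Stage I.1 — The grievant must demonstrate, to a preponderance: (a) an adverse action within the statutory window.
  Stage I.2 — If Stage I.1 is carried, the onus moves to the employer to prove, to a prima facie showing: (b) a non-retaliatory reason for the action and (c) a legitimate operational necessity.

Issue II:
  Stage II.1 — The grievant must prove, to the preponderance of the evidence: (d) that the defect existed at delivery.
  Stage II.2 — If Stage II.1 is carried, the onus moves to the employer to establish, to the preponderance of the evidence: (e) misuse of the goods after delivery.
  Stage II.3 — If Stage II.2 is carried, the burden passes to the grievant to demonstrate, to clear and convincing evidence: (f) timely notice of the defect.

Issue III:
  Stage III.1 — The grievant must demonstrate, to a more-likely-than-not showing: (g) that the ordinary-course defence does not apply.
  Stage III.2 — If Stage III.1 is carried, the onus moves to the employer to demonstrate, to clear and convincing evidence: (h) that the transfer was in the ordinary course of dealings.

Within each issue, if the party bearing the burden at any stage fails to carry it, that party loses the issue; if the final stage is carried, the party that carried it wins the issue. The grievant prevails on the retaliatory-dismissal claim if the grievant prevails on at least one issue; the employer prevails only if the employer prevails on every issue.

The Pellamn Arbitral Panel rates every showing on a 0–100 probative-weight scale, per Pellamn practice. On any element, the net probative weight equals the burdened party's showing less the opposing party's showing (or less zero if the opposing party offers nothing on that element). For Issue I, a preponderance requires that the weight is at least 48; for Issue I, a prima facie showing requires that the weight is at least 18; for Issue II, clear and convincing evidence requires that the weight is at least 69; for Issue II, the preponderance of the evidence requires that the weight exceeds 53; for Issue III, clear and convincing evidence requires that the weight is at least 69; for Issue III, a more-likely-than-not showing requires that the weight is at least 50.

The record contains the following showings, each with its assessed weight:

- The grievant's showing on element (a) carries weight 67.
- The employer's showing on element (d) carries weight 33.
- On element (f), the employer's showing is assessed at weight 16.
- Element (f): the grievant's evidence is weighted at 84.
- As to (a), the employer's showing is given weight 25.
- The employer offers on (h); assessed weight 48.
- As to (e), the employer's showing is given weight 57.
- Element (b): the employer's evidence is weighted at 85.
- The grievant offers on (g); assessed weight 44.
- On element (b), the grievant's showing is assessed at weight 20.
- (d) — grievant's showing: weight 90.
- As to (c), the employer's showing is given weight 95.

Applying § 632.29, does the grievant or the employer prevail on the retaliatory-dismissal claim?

— Issue I —
Stage I.1 (grievant, a preponderance, weight is at least 48): (a) net 67−25=42 < 48 — fails.
  The grievant does not carry Stage I.1.
So the employer prevails on this issue.
— Issue II —
Stage II.1 — burden on grievant; standard: the preponderance of the evidence (weight exceeds 53).
    (d): 90 − 33 = 57 > 53 [met]
  Stage II.1 carried; the burden shifts to the employer.
Stage II.2 — burden on employer; standard: the preponderance of the evidence (weight exceeds 53).
    (e): 57 > 53 [met]
  Stage II.2 is satisfied; the onus moves to the grievant.
Stage II.3 — burden on grievant; standard: clear and convincing evidence (weight is at least 69).
    (f): 84 − 16 = 68 < 69 [not met]
  The grievant does not carry Stage II.3.
The employer prevails on this issue.
— Issue III —
At Stage III.1 the grievant must meet a more-likely-than-not showing (weight is at least 50): on (g) the weight is 44, which does not reach 50, so (g) does not meet the standard.
  Stage III.1 not carried; the grievant fails its burden.
The analysis ends at Stage III.1; the employer prevails on this issue.
Per-issue: Issue I → employer; Issue II → employer; Issue III → employer. The grievant must prevail on at least one issue; overall, the employer prevails.

employer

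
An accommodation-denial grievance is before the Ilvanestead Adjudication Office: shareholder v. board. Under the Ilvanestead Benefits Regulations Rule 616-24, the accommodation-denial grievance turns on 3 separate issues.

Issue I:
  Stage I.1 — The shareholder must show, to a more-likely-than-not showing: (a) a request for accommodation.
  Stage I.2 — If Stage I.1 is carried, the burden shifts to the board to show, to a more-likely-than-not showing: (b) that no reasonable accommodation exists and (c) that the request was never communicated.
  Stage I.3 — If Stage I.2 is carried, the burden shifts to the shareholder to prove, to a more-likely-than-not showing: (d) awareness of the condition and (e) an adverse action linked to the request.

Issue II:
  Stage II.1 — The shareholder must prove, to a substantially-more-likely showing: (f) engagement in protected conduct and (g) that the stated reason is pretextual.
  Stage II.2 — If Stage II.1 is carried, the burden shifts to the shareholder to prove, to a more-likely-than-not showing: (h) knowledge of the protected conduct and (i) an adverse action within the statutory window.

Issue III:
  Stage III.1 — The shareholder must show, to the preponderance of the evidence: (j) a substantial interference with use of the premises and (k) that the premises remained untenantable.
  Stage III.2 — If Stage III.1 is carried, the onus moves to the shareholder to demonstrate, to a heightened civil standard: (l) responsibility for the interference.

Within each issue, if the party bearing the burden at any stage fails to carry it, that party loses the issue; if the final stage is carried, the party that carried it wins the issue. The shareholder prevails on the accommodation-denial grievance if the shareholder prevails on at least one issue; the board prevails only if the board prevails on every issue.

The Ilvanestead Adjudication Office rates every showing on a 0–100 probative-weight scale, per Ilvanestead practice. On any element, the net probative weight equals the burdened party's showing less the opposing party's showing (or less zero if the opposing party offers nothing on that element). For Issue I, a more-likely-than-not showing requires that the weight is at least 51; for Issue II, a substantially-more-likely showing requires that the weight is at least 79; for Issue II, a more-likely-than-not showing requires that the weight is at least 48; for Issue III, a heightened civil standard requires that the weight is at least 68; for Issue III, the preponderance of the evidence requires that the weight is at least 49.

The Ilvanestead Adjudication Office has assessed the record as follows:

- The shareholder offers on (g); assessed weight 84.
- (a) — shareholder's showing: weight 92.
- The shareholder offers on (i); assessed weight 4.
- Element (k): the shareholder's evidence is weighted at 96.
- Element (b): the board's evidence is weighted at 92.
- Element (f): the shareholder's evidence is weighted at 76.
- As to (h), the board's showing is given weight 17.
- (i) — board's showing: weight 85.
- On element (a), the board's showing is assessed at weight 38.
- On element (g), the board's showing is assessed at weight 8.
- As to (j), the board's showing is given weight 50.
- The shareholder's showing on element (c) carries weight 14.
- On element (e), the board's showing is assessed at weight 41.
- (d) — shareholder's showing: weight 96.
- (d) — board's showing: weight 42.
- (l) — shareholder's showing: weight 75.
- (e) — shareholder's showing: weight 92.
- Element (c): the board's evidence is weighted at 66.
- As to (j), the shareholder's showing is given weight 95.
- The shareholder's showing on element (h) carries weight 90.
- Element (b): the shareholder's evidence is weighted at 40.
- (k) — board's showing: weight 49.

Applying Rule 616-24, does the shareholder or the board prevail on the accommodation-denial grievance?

— Issue I —
Stage I.1 — burden on shareholder; standard: a more-likely-than-not showing (weight is at least 51).
    (a): 92 − 38 = 54 ≥ 51 [met]
  All elements met. The burden passes to the board.
Stage I.2 — burden on board; standard: a more-likely-than-not showing (weight is at least 51).
    (b): 92 − 40 = 52 ≥ 51 [met]
    (c): 66 − 14 = 52 ≥ 51 [met]
  Stage I.2 is satisfied; the onus moves to the shareholder.
Stage I.3 — burden on shareholder; standard: a more-likely-than-not showing (weight is at least 51).
    (d): 96 − 42 = 54 ≥ 51 [met]
    (e): 92 − 41 = 51 ≥ 51 [met]
  All elements met at the final stage.
All stages carried — the shareholder prevails on this issue.
— Issue II —
At Stage II.1 the shareholder must meet a substantially-more-likely showing (weight is at least 79): on (f) the weight is 76, < 79, so (f) does not meet the standard; on (g) the weight is 84 less the opposing 8 gives net 76, < 79, so (g) does not meet the standard.
  The shareholder does not carry Stage II.1.
The analysis ends at Stage II.1; the board prevails on this issue.
— Issue III —
Stage III.1 — burden on shareholder; standard: the preponderance of the evidence (weight is at least 49).
    (j): 95 − 50 = 45 < 49 [not met]
    (k): 96 − 49 = 47 < 49 [not met]
  Not every element is met, so the shareholder fails to carry Stage III.1.
So the board prevails on this issue.
Per-issue: Issue I → shareholder; Issue II → board; Issue III → board. The shareholder must prevail on at least one issue; overall, the shareholder prevails.

shareholder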